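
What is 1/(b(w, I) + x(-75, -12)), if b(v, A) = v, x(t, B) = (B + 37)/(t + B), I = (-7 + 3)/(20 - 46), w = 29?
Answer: 87/2498 ≈ 0.034828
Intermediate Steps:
I = 2/13 (I = -4/(-26) = -4*(-1/26) = 2/13 ≈ 0.15385)
x(t, B) = (37 + B)/(B + t)
1/(b(w, I) + x(-75, -12)) = 1/(29 + (37 - 12)/(-12 - 75)) = 1/(29 + 25/(-87)) = 1/(29 - 1/87*25) = 1/(29 - 25/87) = 1/(2498/87) = 87/2498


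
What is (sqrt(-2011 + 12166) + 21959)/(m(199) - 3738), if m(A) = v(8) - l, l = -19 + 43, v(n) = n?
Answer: -21959/3754 - sqrt(10155)/3754 ≈ -5.8763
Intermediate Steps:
l = 24
m(A) = -16 (m(A) = 8 - 1*24 = 8 - 24 = -16)
(sqrt(-2011 + 12166) + 21959)/(m(199) - 3738) = (sqrt(-2011 + 12166) + 21959)/(-16 - 3738) = (sqrt(10155) + 21959)/(-3754) = (21959 + sqrt(10155))*(-1/3754) = -21959/3754 - sqrt(10155)/3754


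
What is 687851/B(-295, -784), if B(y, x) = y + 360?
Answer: 687851/65 ≈ 10582.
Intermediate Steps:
B(y, x) = 360 + y
687851/B(-295, -784) = 687851/(360 - 295) = 687851/65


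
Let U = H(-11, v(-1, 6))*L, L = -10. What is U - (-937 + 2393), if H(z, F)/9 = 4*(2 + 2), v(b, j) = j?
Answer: -2896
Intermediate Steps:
H(z, F) = 144 (H(z, F) = 9*(4*(2 + 2)) = 9*(4*4) = 9*16 = 144)
U = -1440 (U = 144*(-10) = -1440)
U - (-937 + 2393) = -1440 - (-937 + 2393) = -1440 - 1*1456 = -1440 - 1456 = -2896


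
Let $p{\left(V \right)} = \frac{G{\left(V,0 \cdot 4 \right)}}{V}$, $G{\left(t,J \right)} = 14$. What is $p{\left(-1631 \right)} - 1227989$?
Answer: $- \frac{286121439}{233} \approx -1.228 \cdot 10^{6}$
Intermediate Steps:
$p{\left(V \right)} = \frac{14}{V}$
$p{\left(-1631 \right)} - 1227989 = \frac{14}{-1631} - 1227989 = 14 \left(- \frac{1}{1631}\right) - 1227989 = - \frac{2}{233} - 1227989 = - \frac{286121439}{233}$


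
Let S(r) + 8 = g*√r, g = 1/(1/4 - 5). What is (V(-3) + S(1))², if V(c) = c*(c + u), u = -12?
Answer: 488601/361 ≈ 1353.5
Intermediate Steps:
V(c) = c*(-12 + c) (V(c) = c*(c - 12) = c*(-12 + c))
g = -4/19 (g = 1/(¼ - 5) = 1/(-19/4) = -4/19 ≈ -0.21053)
S(r) = -8 - 4*√r/19
(V(-3) + S(1))² = (-3*(-12 - 3) + (-8 - 4*√1/19))² = (-3*(-15) + (-8 - 4/19*1))² = (45 + (-8 - 4/19))² = (45 - 156/19)² = (699/19)² = 488601/361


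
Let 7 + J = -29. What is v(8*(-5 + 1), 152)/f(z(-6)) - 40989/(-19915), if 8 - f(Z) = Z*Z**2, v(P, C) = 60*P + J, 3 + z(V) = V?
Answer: -8744847/14677355 ≈ -0.59581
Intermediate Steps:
J = -36 (J = -7 - 29 = -36)
z(V) = -3 + V
v(P, C) = -36 + 60*P (v(P, C) = 60*P - 36 = -36 + 60*P)
f(Z) = 8 - Z**3 (f(Z) = 8 - Z*Z**2 = 8 - Z**3)
v(8*(-5 + 1), 152)/f(z(-6)) - 40989/(-19915) = (-36 + 60*(8*(-5 + 1)))/(8 - (-3 - 6)**3) - 40989/(-19915) = (-36 + 60*(8*(-4)))/(8 - 1*(-9)**3) - 40989*(-1/19915) = (-36 + 60*(-32))/(8 - 1*(-729)) + 40989/19915 = (-36 - 1920)/(8 + 729) + 40989/19915 = -1956/737 + 40989/19915 = -8744847/14677355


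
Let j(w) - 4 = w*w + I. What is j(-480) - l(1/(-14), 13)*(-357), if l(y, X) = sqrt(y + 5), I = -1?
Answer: 230403 + 51*sqrt(966)/2 ≈ 2.3120e+5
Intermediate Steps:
j(w) = 3 + w**2 (j(w) = 4 + (w*w - 1) = 4 + (w**2 - 1) = 4 + (-1 + w**2) = 3 + w**2)
l(y, X) = sqrt(5 + y)
j(-480) - l(1/(-14), 13)*(-357) = (3 + (-480)**2) - sqrt(5 + 1/(-14))*(-357) = (3 + 230400) - sqrt(5 - 1/14)*(-357) = 230403 - sqrt(69/14)*(-357) = 230403 - sqrt(966)/14*(-357) = 230403 - (-51)*sqrt(966)/2 = 230403 + 51*sqrt(966)/2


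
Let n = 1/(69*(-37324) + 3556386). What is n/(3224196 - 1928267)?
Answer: 1/1271345226870 ≈ 7.8657e-13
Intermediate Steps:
n = 1/981030 (n = 1/(-2575356 + 3556386) = 1/981030 ≈ 1.0193e-6)
n/(3224196 - 1928267) = 1/(981030*(3224196 - 1928267)) = (1/981030)/1295929 = (1/981030)*(1/1295929) = 1/1271345226870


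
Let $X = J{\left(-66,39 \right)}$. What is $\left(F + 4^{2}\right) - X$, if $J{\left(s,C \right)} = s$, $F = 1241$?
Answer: $1323$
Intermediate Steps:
$X = -66$
$\left(F + 4^{2}\right) - X = \left(1241 + 4^{2}\right) - -66 = \left(1241 + 16\right) + 66 = 1257 + 66 = 1323$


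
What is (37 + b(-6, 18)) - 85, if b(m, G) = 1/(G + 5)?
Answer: -1103/23 ≈ -47.957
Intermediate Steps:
b(m, G) = 1/(5 + G)
(37 + b(-6, 18)) - 85 = (37 + 1/(5 + 18)) - 85 = (37 + 1/23) - 85 = 852/23 - 85 = -1103/23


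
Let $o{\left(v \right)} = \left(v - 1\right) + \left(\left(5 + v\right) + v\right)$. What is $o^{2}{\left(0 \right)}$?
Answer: $16$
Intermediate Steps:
$o{\left(v \right)} = 4 + 3 v$ ($o{\left(v \right)} = \left(-1 + v\right) + \left(5 + 2 v\right) = 4 + 3 v$)
$o^{2}{\left(0 \right)} = \left(4 + 3 \cdot 0\right)^{2} = \left(4 + 0\right)^{2} = 4^{2} = 16$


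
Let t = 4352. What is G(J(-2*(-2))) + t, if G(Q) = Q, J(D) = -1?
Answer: 4351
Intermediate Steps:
G(J(-2*(-2))) + t = -1 + 4352 = 4351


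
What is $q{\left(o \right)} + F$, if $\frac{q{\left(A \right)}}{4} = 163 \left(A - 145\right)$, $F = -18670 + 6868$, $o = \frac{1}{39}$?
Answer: $- \frac{4146686}{39} \approx -1.0633 \cdot 10^{5}$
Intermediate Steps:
$o = \frac{1}{39} \approx 0.025641$
$F = -11802$
$q{\left(A \right)} = -94540 + 652 A$ ($q{\left(A \right)} = 4 \cdot 163 \left(A - 145\right) = 4 \cdot 163 \left(-145 + A\right) = 4 \left(-23635 + 163 A\right) = -94540 + 652 A$)
$q{\left(o \right)} + F = \left(-94540 + 652 \cdot \frac{1}{39}\right) - 11802 = \left(-94540 + \frac{652}{39}\right) - 11802 = - \frac{3686408}{39} - 11802 = - \frac{4146686}{39}$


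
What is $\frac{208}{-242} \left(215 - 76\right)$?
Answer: $- \frac{14456}{121} \approx -119.47$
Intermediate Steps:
$\frac{208}{-242} \left(215 - 76\right) = 208 \left(- \frac{1}{242}\right) \left(215 + \left(-200 + 124\right)\right) = - \frac{104 \left(215 - 76\right)}{121} = \left(- \frac{104}{121}\right) 139 = - \frac{14456}{121}$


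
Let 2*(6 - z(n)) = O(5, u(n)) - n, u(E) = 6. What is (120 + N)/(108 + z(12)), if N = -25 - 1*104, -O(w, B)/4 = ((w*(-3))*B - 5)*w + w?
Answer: 9/820 ≈ 0.010976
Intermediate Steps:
O(w, B) = -4*w - 4*w*(-5 - 3*B*w) (O(w, B) = -4*(((w*(-3))*B - 5)*w + w) = -4*(((-3*w)*B - 5)*w + w) = -4*((-3*B*w - 5)*w + w) = -4*((-5 - 3*B*w)*w + w) = -4*(w*(-5 - 3*B*w) + w) = -4*(w + w*(-5 - 3*B*w)) = -4*w - 4*w*(-5 - 3*B*w))
z(n) = -934 + n/2 (z(n) = 6 - (4*5*(4 + 3*6*5) - n)/2 = 6 - (4*5*(4 + 90) - n)/2 = 6 - (4*5*94 - n)/2 = 6 - (1880 - n)/2 = 6 + (-940 + n/2) = -934 + n/2)
N = -129 (N = -25 - 104 = -129)
(120 + N)/(108 + z(12)) = (120 - 129)/(108 + (-934 + (½)*12)) = -9/(108 + (-934 + 6)) = -9/(108 - 928) = -9/(-820) = -9*(-1/820) = 9/820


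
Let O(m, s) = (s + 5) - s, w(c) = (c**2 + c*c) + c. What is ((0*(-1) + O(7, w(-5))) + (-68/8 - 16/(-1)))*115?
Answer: 2875/2 ≈ 1437.5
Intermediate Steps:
w(c) = c + 2*c**2 (w(c) = (c**2 + c**2) + c = 2*c**2 + c = c + 2*c**2)
O(m, s) = 5 (O(m, s) = (5 + s) - s = 5)
((0*(-1) + O(7, w(-5))) + (-68/8 - 16/(-1)))*115 = ((0*(-1) + 5) + (-68/8 - 16/(-1)))*115 = ((0 + 5) + (-68*1/8 - 16*(-1)))*115 = (5 + (-17/2 + 16))*115 = (5 + 15/2)*115 = (25/2)*115 = 2875/2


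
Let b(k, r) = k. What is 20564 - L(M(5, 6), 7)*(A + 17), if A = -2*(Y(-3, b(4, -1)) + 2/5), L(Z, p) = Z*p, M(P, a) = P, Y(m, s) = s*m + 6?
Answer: 19577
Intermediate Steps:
Y(m, s) = 6 + m*s (Y(m, s) = m*s + 6 = 6 + m*s)
A = 56/5 (A = -2*((6 - 3*4) + 2/5) = -2*((6 - 12) + 2*(⅕)) = -2*(-6 + ⅖) = -2*(-28/5) = 56/5 ≈ 11.200)
20564 - L(M(5, 6), 7)*(A + 17) = 20564 - 5*7*(56/5 + 17) = 20564 - 35*141/5 = 20564 - 1*987 = 20564 - 987 = 19577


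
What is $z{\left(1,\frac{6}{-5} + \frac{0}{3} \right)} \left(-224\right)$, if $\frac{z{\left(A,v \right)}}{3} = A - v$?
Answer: $- \frac{7392}{5} \approx -1478.4$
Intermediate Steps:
$z{\left(A,v \right)} = - 3 v + 3 A$ ($z{\left(A,v \right)} = 3 \left(A - v\right) = - 3 v + 3 A$)
$z{\left(1,\frac{6}{-5} + \frac{0}{3} \right)} \left(-224\right) = \left(- 3 \left(\frac{6}{-5} + \frac{0}{3}\right) + 3 \cdot 1\right) \left(-224\right) = \left(- 3 \left(6 \left(- \frac{1}{5}\right) + 0 \cdot \frac{1}{3}\right) + 3\right) \left(-224\right) = \left(- 3 \left(- \frac{6}{5} + 0\right) + 3\right) \left(-224\right) = \left(\left(-3\right) \left(- \frac{6}{5}\right) + 3\right) \left(-224\right) = \left(\frac{18}{5} + 3\right) \left(-224\right) = \frac{33}{5} \left(-224\right) = - \frac{7392}{5}$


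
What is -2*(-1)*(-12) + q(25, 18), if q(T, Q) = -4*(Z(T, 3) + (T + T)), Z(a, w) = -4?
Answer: -208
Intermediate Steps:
q(T, Q) = 16 - 8*T (q(T, Q) = -4*(-4 + (T + T)) = -4*(-4 + 2*T) = 16 - 8*T)
-2*(-1)*(-12) + q(25, 18) = -2*(-1)*(-12) + (16 - 8*25) = 2*(-12) + (16 - 200) = -24 - 184 = -208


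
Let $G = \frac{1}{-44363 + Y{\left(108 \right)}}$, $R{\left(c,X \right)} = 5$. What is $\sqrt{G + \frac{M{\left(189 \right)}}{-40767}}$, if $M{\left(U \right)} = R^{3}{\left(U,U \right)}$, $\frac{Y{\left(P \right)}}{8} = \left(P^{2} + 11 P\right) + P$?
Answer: $\frac{i \sqrt{17831287467974262}}{2418176139} \approx 0.055221 i$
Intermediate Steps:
$Y{\left(P \right)} = 8 P^{2} + 96 P$ ($Y{\left(P \right)} = 8 \left(\left(P^{2} + 11 P\right) + P\right) = 8 \left(P^{2} + 12 P\right) = 8 P^{2} + 96 P$)
$G = \frac{1}{59317}$ ($G = \frac{1}{-44363 + 8 \cdot 108 \left(12 + 108\right)} = \frac{1}{-44363 + 8 \cdot 108 \cdot 120} = \frac{1}{-44363 + 103680} = \frac{1}{59317} \approx 1.6859 \cdot 10^{-5}$)
$M{\left(U \right)} = 125$ ($M{\left(U \right)} = 5^{3} = 125$)
$\sqrt{G + \frac{M{\left(189 \right)}}{-40767}} = \sqrt{\frac{1}{59317} + \frac{125}{-40767}} = \sqrt{\frac{1}{59317} + 125 \left(- \frac{1}{40767}\right)} = \sqrt{\frac{1}{59317} - \frac{125}{40767}} = \sqrt{- \frac{7373858}{2418176139}} = \frac{i \sqrt{17831287467974262}}{2418176139}$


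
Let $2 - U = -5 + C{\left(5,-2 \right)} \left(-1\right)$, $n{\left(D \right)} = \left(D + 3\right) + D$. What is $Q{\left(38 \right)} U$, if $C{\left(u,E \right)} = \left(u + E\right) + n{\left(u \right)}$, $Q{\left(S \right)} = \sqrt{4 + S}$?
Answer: $23 \sqrt{42} \approx 149.06$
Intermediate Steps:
$n{\left(D \right)} = 3 + 2 D$ ($n{\left(D \right)} = \left(3 + D\right) + D = 3 + 2 D$)
$C{\left(u,E \right)} = 3 + E + 3 u$ ($C{\left(u,E \right)} = \left(u + E\right) + \left(3 + 2 u\right) = \left(E + u\right) + \left(3 + 2 u\right) = 3 + E + 3 u$)
$U = 23$ ($U = 2 - \left(-5 + \left(3 - 2 + 3 \cdot 5\right) \left(-1\right)\right) = 2 - \left(-5 + \left(3 - 2 + 15\right) \left(-1\right)\right) = 2 - \left(-5 + 16 \left(-1\right)\right) = 2 - \left(-5 - 16\right) = 2 - -21 = 2 + 21 = 23$)
$Q{\left(38 \right)} U = \sqrt{4 + 38} \cdot 23 = \sqrt{42} \cdot 23 = 23 \sqrt{42}$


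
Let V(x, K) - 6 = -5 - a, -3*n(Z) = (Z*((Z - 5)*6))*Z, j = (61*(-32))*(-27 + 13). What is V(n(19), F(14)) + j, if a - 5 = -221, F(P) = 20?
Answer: 27545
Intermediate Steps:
a = -216 (a = 5 - 221 = -216)
j = 27328 (j = -1952*(-14) = 27328)
n(Z) = -Z²*(-30 + 6*Z)/3 (n(Z) = -Z*((Z - 5)*6)*Z/3 = -Z*((-5 + Z)*6)*Z/3 = -Z*(-30 + 6*Z)*Z/3 = -Z²*(-30 + 6*Z)/3)
V(x, K) = 217 (V(x, K) = 6 + (-5 - 1*(-216)) = 6 + (-5 + 216) = 6 + 211 = 217)
V(n(19), F(14)) + j = 217 + 27328 = 27545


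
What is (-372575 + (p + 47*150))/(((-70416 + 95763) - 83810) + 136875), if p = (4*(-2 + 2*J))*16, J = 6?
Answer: -364885/78412 ≈ -4.6534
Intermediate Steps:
p = 640 (p = (4*(-2 + 2*6))*16 = (4*(-2 + 12))*16 = (4*10)*16 = 40*16 = 640)
(-372575 + (p + 47*150))/(((-70416 + 95763) - 83810) + 136875) = (-372575 + (640 + 47*150))/(((-70416 + 95763) - 83810) + 136875) = (-372575 + (640 + 7050))/((25347 - 83810) + 136875) = (-372575 + 7690)/(-58463 + 136875) = -364885/78412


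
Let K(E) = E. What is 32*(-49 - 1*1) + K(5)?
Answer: -1595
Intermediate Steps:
32*(-49 - 1*1) + K(5) = 32*(-49 - 1*1) + 5 = 32*(-49 - 1) + 5 = 32*(-50) + 5 = -1600 + 5 = -1595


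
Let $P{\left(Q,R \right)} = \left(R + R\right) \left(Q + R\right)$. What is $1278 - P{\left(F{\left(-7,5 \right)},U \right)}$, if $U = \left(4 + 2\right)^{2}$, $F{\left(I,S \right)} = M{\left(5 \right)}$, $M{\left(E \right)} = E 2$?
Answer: $-2034$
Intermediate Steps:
$M{\left(E \right)} = 2 E$
$F{\left(I,S \right)} = 10$ ($F{\left(I,S \right)} = 2 \cdot 5 = 10$)
$U = 36$ ($U = 6^{2} = 36$)
$P{\left(Q,R \right)} = 2 R \left(Q + R\right)$
$1278 - P{\left(F{\left(-7,5 \right)},U \right)} = 1278 - 2 \cdot 36 \left(10 + 36\right) = 1278 - 2 \cdot 36 \cdot 46 = 1278 - 3312 = -2034$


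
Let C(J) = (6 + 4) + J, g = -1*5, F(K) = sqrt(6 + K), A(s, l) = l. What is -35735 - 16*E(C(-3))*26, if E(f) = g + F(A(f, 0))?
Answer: -33655 - 416*sqrt(6) ≈ -34674.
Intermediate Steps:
g = -5
C(J) = 10 + J
E(f) = -5 + sqrt(6) (E(f) = -5 + sqrt(6 + 0) = -5 + sqrt(6))
-35735 - 16*E(C(-3))*26 = -35735 - 16*(-5 + sqrt(6))*26 = -35735 - 16*(-130 + 26*sqrt(6)) = -35735 - (-2080 + 416*sqrt(6)) = -35735 + (2080 - 416*sqrt(6)) = -33655 - 416*sqrt(6)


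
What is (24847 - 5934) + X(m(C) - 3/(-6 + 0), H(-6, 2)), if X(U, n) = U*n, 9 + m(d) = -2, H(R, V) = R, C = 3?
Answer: 18976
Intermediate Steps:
m(d) = -11 (m(d) = -9 - 2 = -11)
(24847 - 5934) + X(m(C) - 3/(-6 + 0), H(-6, 2)) = (24847 - 5934) + (-11 - 3/(-6 + 0))*(-6) = 18913 + (-11 - 3/(-6))*(-6) = 18913 + (-11 - 3*(-⅙))*(-6) = 18913 + (-11 + ½)*(-6) = 18913 - 21/2*(-6) = 18913 + 63 = 18976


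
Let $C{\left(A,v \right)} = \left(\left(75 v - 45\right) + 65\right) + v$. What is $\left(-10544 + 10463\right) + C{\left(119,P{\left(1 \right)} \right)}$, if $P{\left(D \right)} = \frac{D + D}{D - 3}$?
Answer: $-137$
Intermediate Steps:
$P{\left(D \right)} = \frac{2 D}{-3 + D}$
$C{\left(A,v \right)} = 20 + 76 v$ ($C{\left(A,v \right)} = \left(\left(-45 + 75 v\right) + 65\right) + v = \left(20 + 75 v\right) + v = 20 + 76 v$)
$\left(-10544 + 10463\right) + C{\left(119,P{\left(1 \right)} \right)} = \left(-10544 + 10463\right) + \left(20 + 76 \cdot 2 \cdot 1 \frac{1}{-3 + 1}\right) = -81 + \left(20 + 76 \cdot 2 \cdot 1 \frac{1}{-2}\right) = -81 + \left(20 + 76 \cdot 2 \cdot 1 \left(- \frac{1}{2}\right)\right) = -81 + \left(20 + 76 \left(-1\right)\right) = -81 + \left(20 - 76\right) = -81 - 56 = -137$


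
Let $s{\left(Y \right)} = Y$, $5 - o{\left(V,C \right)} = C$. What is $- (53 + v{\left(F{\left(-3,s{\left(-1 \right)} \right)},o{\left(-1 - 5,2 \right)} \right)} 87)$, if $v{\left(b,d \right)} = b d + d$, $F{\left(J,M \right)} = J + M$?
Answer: $730$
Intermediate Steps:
$o{\left(V,C \right)} = 5 - C$
$v{\left(b,d \right)} = d + b d$
$- (53 + v{\left(F{\left(-3,s{\left(-1 \right)} \right)},o{\left(-1 - 5,2 \right)} \right)} 87) = - (53 + \left(5 - 2\right) \left(1 - 4\right) 87) = - (53 + 3 \left(-3\right) 87) = - (53 - 783) = \left(-1\right) \left(-730\right) = 730$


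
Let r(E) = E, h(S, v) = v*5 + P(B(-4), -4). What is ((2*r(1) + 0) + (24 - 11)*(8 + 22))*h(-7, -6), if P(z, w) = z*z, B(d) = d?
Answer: -5488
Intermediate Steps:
P(z, w) = z²
h(S, v) = 16 + 5*v (h(S, v) = v*5 + (-4)² = 5*v + 16 = 16 + 5*v)
((2*r(1) + 0) + (24 - 11)*(8 + 22))*h(-7, -6) = ((2*1 + 0) + (24 - 11)*(8 + 22))*(16 + 5*(-6)) = ((2 + 0) + 13*30)*(16 - 30) = (2 + 390)*(-14) = 392*(-14) = -5488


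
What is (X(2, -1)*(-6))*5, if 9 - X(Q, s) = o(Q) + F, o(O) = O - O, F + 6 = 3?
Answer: -360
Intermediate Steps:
F = -3 (F = -6 + 3 = -3)
o(O) = 0
X(Q, s) = 12 (X(Q, s) = 9 - (0 - 3) = 9 - 1*(-3) = 9 + 3 = 12)
(X(2, -1)*(-6))*5 = (12*(-6))*5 = -72*5 = -360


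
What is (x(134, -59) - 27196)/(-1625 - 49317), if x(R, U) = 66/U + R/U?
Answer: 802382/1502789 ≈ 0.53393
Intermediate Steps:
(x(134, -59) - 27196)/(-1625 - 49317) = ((66 + 134)/(-59) - 27196)/(-1625 - 49317) = (-1/59*200 - 27196)/(-50942) = (-200/59 - 27196)*(-1/50942) = -1604764/59*(-1/50942) = 802382/1502789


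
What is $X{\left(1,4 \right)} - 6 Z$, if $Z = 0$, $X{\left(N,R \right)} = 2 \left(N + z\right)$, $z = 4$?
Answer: $10$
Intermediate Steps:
$X{\left(N,R \right)} = 8 + 2 N$ ($X{\left(N,R \right)} = 2 \left(N + 4\right) = 2 \left(4 + N\right) = 8 + 2 N$)
$X{\left(1,4 \right)} - 6 Z = \left(8 + 2 \cdot 1\right) - 0 = \left(8 + 2\right) + 0 = 10 + 0 = 10$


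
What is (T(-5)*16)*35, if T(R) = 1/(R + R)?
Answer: -56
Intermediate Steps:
T(R) = 1/(2*R)
(T(-5)*16)*35 = (((½)/(-5))*16)*35 = (((½)*(-⅕))*16)*35 = -⅒*16*35 = -8/5*35 = -56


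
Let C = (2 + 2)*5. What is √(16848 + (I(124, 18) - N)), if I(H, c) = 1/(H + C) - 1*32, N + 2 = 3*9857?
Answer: I*√1836431/12 ≈ 112.93*I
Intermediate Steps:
N = 29569 (N = -2 + 3*9857 = -2 + 29571 = 29569)
C = 20 (C = 4*5 = 20)
I(H, c) = -32 + 1/(20 + H) (I(H, c) = 1/(H + 20) - 1*32 = 1/(20 + H) - 32 = -32 + 1/(20 + H))
√(16848 + (I(124, 18) - N)) = √(16848 + ((-639 - 32*124)/(20 + 124) - 1*29569)) = √(16848 + ((-639 - 3968)/144 - 29569)) = √(16848 + ((1/144)*(-4607) - 29569)) = √(16848 + (-4607/144 - 29569)) = √(16848 - 4262543/144) = √(-1836431/144) = I*√1836431/12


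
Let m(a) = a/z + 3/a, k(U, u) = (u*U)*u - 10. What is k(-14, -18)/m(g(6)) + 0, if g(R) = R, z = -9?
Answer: 27276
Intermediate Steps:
k(U, u) = -10 + U*u² (k(U, u) = (U*u)*u - 10 = U*u² - 10 = -10 + U*u²)
m(a) = 3/a - a/9 (m(a) = a/(-9) + 3/a = a*(-⅑) + 3/a = -a/9 + 3/a = 3/a - a/9)
k(-14, -18)/m(g(6)) + 0 = (-10 - 14*(-18)²)/(3/6 - ⅑*6) + 0 = (-10 - 14*324)/(3*(⅙) - ⅔) + 0 = (-10 - 4536)/(½ - ⅔) + 0 = -4546/(-⅙) + 0 = -6*(-4546) + 0 = 27276 + 0 = 27276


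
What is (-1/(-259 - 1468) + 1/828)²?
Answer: 6528025/2044774161936 ≈ 3.1925e-6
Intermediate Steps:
(-1/(-259 - 1468) + 1/828)² = (-1/(-1727) + 1/828)² = (-1*(-1/1727) + 1/828)² = (1/1727 + 1/828)² = (2555/1429956)² = 6528025/2044774161936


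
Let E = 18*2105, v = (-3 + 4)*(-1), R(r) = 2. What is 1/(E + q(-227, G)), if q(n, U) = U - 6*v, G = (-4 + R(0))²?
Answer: 1/37900 ≈ 2.6385e-5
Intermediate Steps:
v = -1 (v = 1*(-1) = -1)
G = 4 (G = (-4 + 2)² = (-2)² = 4)
q(n, U) = 6 + U (q(n, U) = U - 6*(-1) = U + 6 = 6 + U)
E = 37890
1/(E + q(-227, G)) = 1/(37890 + (6 + 4)) = 1/(37890 + 10) = 1/37900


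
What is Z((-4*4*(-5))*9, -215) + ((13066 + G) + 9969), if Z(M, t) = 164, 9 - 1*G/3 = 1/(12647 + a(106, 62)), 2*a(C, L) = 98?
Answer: 98292431/4232 ≈ 23226.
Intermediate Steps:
a(C, L) = 49 (a(C, L) = (½)*98 = 49)
G = 114263/4232 (G = 27 - 3/(12647 + 49) = 27 - 3/12696 = 27 - 3*1/12696 = 27 - 1/4232 = 114263/4232 ≈ 27.000)
Z((-4*4*(-5))*9, -215) + ((13066 + G) + 9969) = 164 + ((13066 + 114263/4232) + 9969) = 164 + (55409575/4232 + 9969) = 164 + 97598383/4232 = 98292431/4232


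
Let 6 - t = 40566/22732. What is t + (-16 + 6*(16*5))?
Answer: 5321737/11366 ≈ 468.22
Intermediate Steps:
t = 47913/11366 (t = 6 - 40566/22732 = 6 - 1*20283/11366 = 6 - 20283/11366 = 47913/11366 ≈ 4.2155)
t + (-16 + 6*(16*5)) = 47913/11366 + (-16 + 6*(16*5)) = 47913/11366 + (-16 + 6*80) = 47913/11366 + (-16 + 480) = 47913/11366 + 464 = 5321737/11366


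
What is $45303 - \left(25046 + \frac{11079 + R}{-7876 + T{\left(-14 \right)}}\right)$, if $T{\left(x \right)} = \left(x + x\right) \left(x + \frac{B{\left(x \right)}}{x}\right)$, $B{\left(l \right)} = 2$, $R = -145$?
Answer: $\frac{6887877}{340} \approx 20258.0$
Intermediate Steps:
$T{\left(x \right)} = 2 x \left(x + \frac{2}{x}\right)$ ($T{\left(x \right)} = \left(x + x\right) \left(x + \frac{2}{x}\right) = 2 x \left(x + \frac{2}{x}\right)$)
$45303 - \left(25046 + \frac{11079 + R}{-7876 + T{\left(-14 \right)}}\right) = 45303 - \left(25046 + \frac{11079 - 145}{-7876 + \left(4 + 2 \left(-14\right)^{2}\right)}\right) = 45303 - \left(25046 + \frac{10934}{-7876 + \left(4 + 2 \cdot 196\right)}\right) = 45303 - \left(25046 + \frac{10934}{-7876 + \left(4 + 392\right)}\right) = 45303 - \left(25046 + \frac{10934}{-7876 + 396}\right) = 45303 - \left(25046 + \frac{10934}{-7480}\right) = 45303 - \left(25046 + 10934 \left(- \frac{1}{7480}\right)\right) = 45303 - \left(25046 - \frac{497}{340}\right) = 45303 - \frac{8515143}{340} = \frac{6887877}{340}$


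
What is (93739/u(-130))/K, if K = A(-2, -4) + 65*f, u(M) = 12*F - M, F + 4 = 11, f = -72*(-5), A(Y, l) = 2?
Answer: 93739/5008028 ≈ 0.018718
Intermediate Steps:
f = 360
F = 7 (F = -4 + 11 = 7)
u(M) = 84 - M (u(M) = 12*7 - M = 84 - M)
K = 23402 (K = 2 + 65*360 = 2 + 23400 = 23402)
(93739/u(-130))/K = (93739/(84 - 1*(-130)))/23402 = (93739/(84 + 130))*(1/23402) = (93739/214)*(1/23402) = 93739/5008028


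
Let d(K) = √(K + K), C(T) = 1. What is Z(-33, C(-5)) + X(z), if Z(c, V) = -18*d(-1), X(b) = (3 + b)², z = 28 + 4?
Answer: 1225 - 18*I*√2 ≈ 1225.0 - 25.456*I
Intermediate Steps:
z = 32
d(K) = √2*√K (d(K) = √(2*K) = √2*√K)
Z(c, V) = -18*I*√2 (Z(c, V) = -18*√2*√(-1) = -18*√2*I = -18*I*√2)
Z(-33, C(-5)) + X(z) = -18*I*√2 + (3 + 32)² = -18*I*√2 + 35² = -18*I*√2 + 1225 = 1225 - 18*I*√2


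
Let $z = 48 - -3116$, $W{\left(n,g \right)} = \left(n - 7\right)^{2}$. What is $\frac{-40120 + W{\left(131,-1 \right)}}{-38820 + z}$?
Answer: $\frac{3093}{4457} \approx 0.69396$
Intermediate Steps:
$W{\left(n,g \right)} = \left(-7 + n\right)^{2}$
$z = 3164$ ($z = 48 + 3116 = 3164$)
$\frac{-40120 + W{\left(131,-1 \right)}}{-38820 + z} = \frac{-40120 + \left(-7 + 131\right)^{2}}{-38820 + 3164} = \frac{-40120 + 124^{2}}{-35656} = \left(-40120 + 15376\right) \left(- \frac{1}{35656}\right) = \left(-24744\right) \left(- \frac{1}{35656}\right) = \frac{3093}{4457}$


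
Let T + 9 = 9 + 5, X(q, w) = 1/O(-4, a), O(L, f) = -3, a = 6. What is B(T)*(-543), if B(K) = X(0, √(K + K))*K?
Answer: 905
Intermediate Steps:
X(q, w) = -⅓ (X(q, w) = 1/(-3) = -⅓)
T = 5 (T = -9 + (9 + 5) = -9 + 14 = 5)
B(K) = -K/3
B(T)*(-543) = -⅓*5*(-543) = -5/3*(-543) = 905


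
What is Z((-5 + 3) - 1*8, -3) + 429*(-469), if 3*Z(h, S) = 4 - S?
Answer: -603596/3 ≈ -2.0120e+5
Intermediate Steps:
Z(h, S) = 4/3 - S/3 (Z(h, S) = (4 - S)/3 = 4/3 - S/3)
Z((-5 + 3) - 1*8, -3) + 429*(-469) = (4/3 - ⅓*(-3)) + 429*(-469) = (4/3 + 1) - 201201 = 7/3 - 201201 = -603596/3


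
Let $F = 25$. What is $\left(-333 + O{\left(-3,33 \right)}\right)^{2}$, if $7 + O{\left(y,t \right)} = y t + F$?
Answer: $171396$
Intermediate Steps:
$O{\left(y,t \right)} = 18 + t y$ ($O{\left(y,t \right)} = -7 + \left(y t + 25\right) = -7 + \left(t y + 25\right) = -7 + \left(25 + t y\right) = 18 + t y$)
$\left(-333 + O{\left(-3,33 \right)}\right)^{2} = \left(-333 + \left(18 + 33 \left(-3\right)\right)\right)^{2} = \left(-333 + \left(18 - 99\right)\right)^{2} = \left(-333 - 81\right)^{2} = \left(-414\right)^{2} = 171396$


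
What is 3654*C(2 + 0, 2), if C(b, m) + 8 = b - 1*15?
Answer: -76734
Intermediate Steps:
C(b, m) = -23 + b (C(b, m) = -8 + (b - 1*15) = -8 + (b - 15) = -8 + (-15 + b) = -23 + b)
3654*C(2 + 0, 2) = 3654*(-23 + (2 + 0)) = 3654*(-23 + 2) = 3654*(-21) = -76734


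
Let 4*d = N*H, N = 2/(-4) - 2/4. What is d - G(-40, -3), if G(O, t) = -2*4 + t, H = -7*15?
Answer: 149/4 ≈ 37.250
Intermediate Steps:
N = -1 (N = 2*(-¼) - 2*¼ = -½ - ½ = -1)
H = -105
G(O, t) = -8 + t
d = 105/4 (d = (-1*(-105))/4 = (¼)*105 = 105/4 ≈ 26.250)
d - G(-40, -3) = 105/4 - (-8 - 3) = 105/4 - 1*(-11) = 105/4 + 11 = 149/4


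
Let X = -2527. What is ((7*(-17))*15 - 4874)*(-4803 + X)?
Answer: 48810470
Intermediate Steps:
((7*(-17))*15 - 4874)*(-4803 + X) = ((7*(-17))*15 - 4874)*(-4803 - 2527) = (-119*15 - 4874)*(-7330) = (-1785 - 4874)*(-7330) = -6659*(-7330) = 48810470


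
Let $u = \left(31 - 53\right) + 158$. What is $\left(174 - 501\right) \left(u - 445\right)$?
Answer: $101043$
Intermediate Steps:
$u = 136$ ($u = -22 + 158 = 136$)
$\left(174 - 501\right) \left(u - 445\right) = \left(174 - 501\right) \left(136 - 445\right) = \left(-327\right) \left(-309\right) = 101043$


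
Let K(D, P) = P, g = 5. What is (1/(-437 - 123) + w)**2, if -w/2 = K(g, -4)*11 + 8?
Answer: 1625621761/313600 ≈ 5183.7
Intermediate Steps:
w = 72 (w = -2*(-4*11 + 8) = -2*(-44 + 8) = -2*(-36) = 72)
(1/(-437 - 123) + w)**2 = (1/(-437 - 123) + 72)**2 = (1/(-560) + 72)**2 = (-1/560 + 72)**2 = (40319/560)**2 = 1625621761/313600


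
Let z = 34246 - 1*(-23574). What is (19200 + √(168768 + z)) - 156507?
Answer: -137307 + 2*√56647 ≈ -1.3683e+5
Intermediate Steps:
z = 57820 (z = 34246 + 23574 = 57820)
(19200 + √(168768 + z)) - 156507 = (19200 + √(168768 + 57820)) - 156507 = (19200 + √226588) - 156507 = (19200 + 2*√56647) - 156507 = -137307 + 2*√56647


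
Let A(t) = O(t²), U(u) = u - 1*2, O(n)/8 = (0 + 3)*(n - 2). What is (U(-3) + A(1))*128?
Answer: -3712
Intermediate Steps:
O(n) = -48 + 24*n (O(n) = 8*((0 + 3)*(n - 2)) = 8*(3*(-2 + n)) = 8*(-6 + 3*n) = -48 + 24*n)
U(u) = -2 + u (U(u) = u - 2 = -2 + u)
A(t) = -48 + 24*t²
(U(-3) + A(1))*128 = ((-2 - 3) + (-48 + 24*1²))*128 = (-5 + (-48 + 24*1))*128 = (-5 + (-48 + 24))*128 = (-5 - 24)*128 = -29*128 = -3712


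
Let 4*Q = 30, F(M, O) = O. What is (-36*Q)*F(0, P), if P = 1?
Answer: -270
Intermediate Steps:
Q = 15/2 (Q = (1/4)*30 = 15/2 ≈ 7.5000)
(-36*Q)*F(0, P) = -36*15/2*1 = -270*1 = -270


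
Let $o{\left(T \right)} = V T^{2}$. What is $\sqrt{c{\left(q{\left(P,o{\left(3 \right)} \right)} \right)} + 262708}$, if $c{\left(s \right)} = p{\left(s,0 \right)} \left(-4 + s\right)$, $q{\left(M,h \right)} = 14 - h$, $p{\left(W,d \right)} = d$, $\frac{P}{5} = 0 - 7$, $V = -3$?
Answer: $2 \sqrt{65677} \approx 512.55$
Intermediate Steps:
$P = -35$ ($P = 5 \left(0 - 7\right) = 5 \left(-7\right) = -35$)
$o{\left(T \right)} = - 3 T^{2}$
$c{\left(s \right)} = 0$ ($c{\left(s \right)} = 0 \left(-4 + s\right) = 0$)
$\sqrt{c{\left(q{\left(P,o{\left(3 \right)} \right)} \right)} + 262708} = \sqrt{0 + 262708} = \sqrt{262708} = 2 \sqrt{65677}$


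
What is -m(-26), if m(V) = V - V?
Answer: 0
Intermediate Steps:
m(V) = 0
-m(-26) = -1*0 = 0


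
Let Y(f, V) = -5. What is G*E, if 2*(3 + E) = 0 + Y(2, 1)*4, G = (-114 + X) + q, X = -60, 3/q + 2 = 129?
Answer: 287235/127 ≈ 2261.7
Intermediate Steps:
q = 3/127 (q = 3/(-2 + 129) = 3/127 ≈ 0.023622)
G = -22095/127 (G = (-114 - 60) + 3/127 = -174 + 3/127 = -22095/127 ≈ -173.98)
E = -13 (E = -3 + (0 - 5*4)/2 = -3 + (0 - 20)/2 = -3 + (1/2)*(-20) = -3 - 10 = -13)
G*E = -22095/127*(-13) = 287235/127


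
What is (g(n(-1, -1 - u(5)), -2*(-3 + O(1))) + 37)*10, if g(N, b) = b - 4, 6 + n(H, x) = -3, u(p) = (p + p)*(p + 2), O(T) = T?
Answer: 370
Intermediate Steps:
u(p) = 2*p*(2 + p) (u(p) = (2*p)*(2 + p) = 2*p*(2 + p))
n(H, x) = -9 (n(H, x) = -6 - 3 = -9)
g(N, b) = -4 + b
(g(n(-1, -1 - u(5)), -2*(-3 + O(1))) + 37)*10 = ((-4 - 2*(-3 + 1)) + 37)*10 = ((-4 - 2*(-2)) + 37)*10 = ((-4 + 4) + 37)*10 = (0 + 37)*10 = 37*10 = 370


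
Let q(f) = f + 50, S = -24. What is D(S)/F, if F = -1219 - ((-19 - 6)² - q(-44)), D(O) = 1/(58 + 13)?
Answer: -1/130498 ≈ -7.6630e-6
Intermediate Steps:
q(f) = 50 + f
D(O) = 1/71
F = -1838 (F = -1219 - ((-19 - 6)² - (50 - 44)) = -1219 - ((-25)² - 1*6) = -1219 - (625 - 6) = -1219 - 1*619 = -1219 - 619 = -1838)
D(S)/F = (1/71)/(-1838) = (1/71)*(-1/1838) = -1/130498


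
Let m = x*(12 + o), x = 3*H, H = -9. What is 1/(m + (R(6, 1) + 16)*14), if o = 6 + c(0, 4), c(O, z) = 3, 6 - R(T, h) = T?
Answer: -1/343 ≈ -0.0029155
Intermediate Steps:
R(T, h) = 6 - T
x = -27 (x = 3*(-9) = -27)
o = 9 (o = 6 + 3 = 9)
m = -567 (m = -27*(12 + 9) = -27*21 = -567)
1/(m + (R(6, 1) + 16)*14) = 1/(-567 + ((6 - 1*6) + 16)*14) = 1/(-567 + ((6 - 6) + 16)*14) = 1/(-567 + (0 + 16)*14) = 1/(-567 + 16*14) = 1/(-567 + 224) = 1/(-343) = -1/343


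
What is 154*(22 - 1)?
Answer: 3234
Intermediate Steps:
154*(22 - 1) = 154*21 = 3234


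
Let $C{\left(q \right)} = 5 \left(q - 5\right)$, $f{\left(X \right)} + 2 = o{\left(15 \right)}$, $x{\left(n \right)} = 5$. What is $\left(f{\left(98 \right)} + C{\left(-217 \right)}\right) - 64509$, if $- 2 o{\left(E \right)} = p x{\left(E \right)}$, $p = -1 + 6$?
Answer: $- \frac{131267}{2} \approx -65634.0$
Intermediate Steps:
$p = 5$
$o{\left(E \right)} = - \frac{25}{2}$ ($o{\left(E \right)} = - \frac{5 \cdot 5}{2} = \left(- \frac{1}{2}\right) 25 = - \frac{25}{2}$)
$f{\left(X \right)} = - \frac{29}{2}$ ($f{\left(X \right)} = -2 - \frac{25}{2} = - \frac{29}{2}$)
$C{\left(q \right)} = -25 + 5 q$ ($C{\left(q \right)} = 5 \left(-5 + q\right) = -25 + 5 q$)
$\left(f{\left(98 \right)} + C{\left(-217 \right)}\right) - 64509 = \left(- \frac{29}{2} + \left(-25 + 5 \left(-217\right)\right)\right) - 64509 = \left(- \frac{29}{2} - 1110\right) - 64509 = - \frac{2249}{2} - 64509 = - \frac{131267}{2}$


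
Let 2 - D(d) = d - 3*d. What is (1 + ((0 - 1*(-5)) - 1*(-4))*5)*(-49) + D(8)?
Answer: -2236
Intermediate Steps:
D(d) = 2 + 2*d (D(d) = 2 - (d - 3*d) = 2 - (-2)*d = 2 + 2*d)
(1 + ((0 - 1*(-5)) - 1*(-4))*5)*(-49) + D(8) = (1 + ((0 - 1*(-5)) - 1*(-4))*5)*(-49) + (2 + 2*8) = (1 + ((0 + 5) + 4)*5)*(-49) + (2 + 16) = (1 + (5 + 4)*5)*(-49) + 18 = (1 + 9*5)*(-49) + 18 = (1 + 45)*(-49) + 18 = 46*(-49) + 18 = -2254 + 18 = -2236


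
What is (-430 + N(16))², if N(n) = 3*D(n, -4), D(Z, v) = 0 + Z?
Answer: 145924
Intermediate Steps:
D(Z, v) = Z
N(n) = 3*n
(-430 + N(16))² = (-430 + 3*16)² = (-430 + 48)² = (-382)² = 145924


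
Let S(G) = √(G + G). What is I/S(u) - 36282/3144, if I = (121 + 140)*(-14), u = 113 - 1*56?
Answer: -6047/524 - 609*√114/19 ≈ -353.77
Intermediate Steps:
u = 57 (u = 113 - 56 = 57)
S(G) = √2*√G (S(G) = √(2*G) = √2*√G)
I = -3654 (I = 261*(-14) = -3654)
I/S(u) - 36282/3144 = -3654*√114/114 - 36282/3144 = -3654*√114/114 - 36282*1/3144 = -609*√114/19 - 6047/524 = -6047/524 - 609*√114/19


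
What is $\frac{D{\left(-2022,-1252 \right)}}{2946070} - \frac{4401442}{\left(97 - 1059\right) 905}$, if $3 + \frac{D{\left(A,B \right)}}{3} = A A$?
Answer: $\frac{2364537356317}{256487800270} \approx 9.2189$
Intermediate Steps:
$D{\left(A,B \right)} = -9 + 3 A^{2}$ ($D{\left(A,B \right)} = -9 + 3 A A = -9 + 3 A^{2}$)
$\frac{D{\left(-2022,-1252 \right)}}{2946070} - \frac{4401442}{\left(97 - 1059\right) 905} = \frac{-9 + 3 \left(-2022\right)^{2}}{2946070} - \frac{4401442}{\left(97 - 1059\right) 905} = \left(-9 + 3 \cdot 4088484\right) \frac{1}{2946070} - \frac{4401442}{\left(-962\right) 905} = \left(-9 + 12265452\right) \frac{1}{2946070} - \frac{4401442}{-870610} = 12265443 \cdot \frac{1}{2946070} - - \frac{2200721}{435305} = \frac{12265443}{2946070} + \frac{2200721}{435305} = \frac{2364537356317}{256487800270}$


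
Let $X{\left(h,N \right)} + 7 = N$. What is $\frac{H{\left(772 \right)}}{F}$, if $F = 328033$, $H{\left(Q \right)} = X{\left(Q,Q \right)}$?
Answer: $\frac{765}{328033} \approx 0.0023321$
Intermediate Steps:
$X{\left(h,N \right)} = -7 + N$
$H{\left(Q \right)} = -7 + Q$
$\frac{H{\left(772 \right)}}{F} = \frac{-7 + 772}{328033} = 765 \cdot \frac{1}{328033} = \frac{765}{328033}$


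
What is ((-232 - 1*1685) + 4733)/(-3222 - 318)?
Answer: -704/885 ≈ -0.79548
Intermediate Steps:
((-232 - 1*1685) + 4733)/(-3222 - 318) = ((-232 - 1685) + 4733)/(-3540) = (-1917 + 4733)*(-1/3540) = 2816*(-1/3540) = -704/885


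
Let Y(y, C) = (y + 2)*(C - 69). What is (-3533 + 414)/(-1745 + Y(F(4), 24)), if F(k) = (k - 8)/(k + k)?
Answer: 6238/3625 ≈ 1.7208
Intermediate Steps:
F(k) = (-8 + k)/(2*k) (F(k) = (-8 + k)/((2*k)) = (-8 + k)*(1/(2*k)) = (-8 + k)/(2*k))
Y(y, C) = (-69 + C)*(2 + y) (Y(y, C) = (2 + y)*(-69 + C) = (-69 + C)*(2 + y))
(-3533 + 414)/(-1745 + Y(F(4), 24)) = (-3533 + 414)/(-1745 + (-138 - 69*(-8 + 4)/(2*4) + 2*24 + 24*((½)*(-8 + 4)/4))) = -3119/(-1745 + (-138 - 69*(-4)/(2*4) + 48 + 24*((½)*(¼)*(-4)))) = -3119/(-1745 + (-138 - 69*(-½) + 48 + 24*(-½))) = -3119/(-1745 + (-138 + 69/2 + 48 - 12)) = -3119/(-1745 - 135/2) = -3119/(-3625/2) = -3119*(-2/3625) = 6238/3625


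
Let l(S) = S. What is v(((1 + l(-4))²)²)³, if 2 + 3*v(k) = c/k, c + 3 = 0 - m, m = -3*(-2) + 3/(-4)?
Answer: -11697083/34012224 ≈ -0.34391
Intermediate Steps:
m = 21/4 (m = 6 + 3*(-¼) = 6 - ¾ = 21/4 ≈ 5.2500)
c = -33/4 (c = -3 + (0 - 1*21/4) = -3 + (0 - 21/4) = -3 - 21/4 = -33/4 ≈ -8.2500)
v(k) = -⅔ - 11/(4*k) (v(k) = -⅔ + (-33/(4*k))/3 = -⅔ - 11/(4*k))
v(((1 + l(-4))²)²)³ = ((-33 - 8*(1 - 4)⁴)/(12*(((1 - 4)²)²)))³ = ((-33 - 8*((-3)²)²)/(12*(((-3)²)²)))³ = ((-33 - 8*9²)/(12*(9²)))³ = ((1/12)*(-33 - 8*81)/81)³ = ((1/12)*(1/81)*(-33 - 648))³ = ((1/12)*(1/81)*(-681))³ = (-227/324)³ = -11697083/34012224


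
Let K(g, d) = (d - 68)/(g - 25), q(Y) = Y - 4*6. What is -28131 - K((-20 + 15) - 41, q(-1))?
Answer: -1997394/71 ≈ -28132.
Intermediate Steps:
q(Y) = -24 + Y (q(Y) = Y - 24 = -24 + Y)
K(g, d) = (-68 + d)/(-25 + g)
-28131 - K((-20 + 15) - 41, q(-1)) = -28131 - (-68 + (-24 - 1))/(-25 + ((-20 + 15) - 41)) = -28131 - (-68 - 25)/(-25 + (-5 - 41)) = -28131 - (-93)/(-25 - 46) = -28131 - (-93)/(-71) = -28131 - (-1)*(-93)/71 = -28131 - 1*93/71 = -28131 - 93/71 = -1997394/71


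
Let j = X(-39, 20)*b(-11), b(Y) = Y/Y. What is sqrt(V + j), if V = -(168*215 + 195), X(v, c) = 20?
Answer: I*sqrt(36295) ≈ 190.51*I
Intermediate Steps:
b(Y) = 1
j = 20 (j = 20*1 = 20)
V = -36315 (V = -(36120 + 195) = -1*36315 = -36315)
sqrt(V + j) = sqrt(-36315 + 20) = sqrt(-36295) = I*sqrt(36295)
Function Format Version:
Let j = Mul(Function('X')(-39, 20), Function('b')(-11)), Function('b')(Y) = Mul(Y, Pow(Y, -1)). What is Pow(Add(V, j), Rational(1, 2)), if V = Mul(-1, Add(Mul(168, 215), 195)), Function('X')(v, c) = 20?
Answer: Mul(I, Pow(36295, Rational(1, 2))) ≈ Mul(190.51, I)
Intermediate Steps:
Function('b')(Y) = 1
j = 20 (j = Mul(20, 1) = 20)
V = -36315 (V = Mul(-1, Add(36120, 195)) = Mul(-1, 36315) = -36315)
Pow(Add(V, j), Rational(1, 2)) = Pow(Add(-36315, 20), Rational(1, 2)) = Pow(-36295, Rational(1, 2)) = Mul(I, Pow(36295, Rational(1, 2)))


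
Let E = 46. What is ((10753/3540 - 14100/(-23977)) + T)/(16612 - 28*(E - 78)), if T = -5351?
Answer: -453877542899/1486054178640 ≈ -0.30542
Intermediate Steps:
((10753/3540 - 14100/(-23977)) + T)/(16612 - 28*(E - 78)) = ((10753/3540 - 14100/(-23977)) - 5351)/(16612 - 28*(46 - 78)) = ((10753*(1/3540) - 14100*(-1/23977)) - 5351)/(16612 - 28*(-32)) = ((10753/3540 + 14100/23977) - 5351)/(16612 + 896) = (307738681/84878580 - 5351)/17508 = -453877542899/84878580*1/17508 = -453877542899/1486054178640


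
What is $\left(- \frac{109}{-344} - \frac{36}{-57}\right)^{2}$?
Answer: $\frac{38427601}{42719296} \approx 0.89954$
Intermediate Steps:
$\left(- \frac{109}{-344} - \frac{36}{-57}\right)^{2} = \left(\left(-109\right) \left(- \frac{1}{344}\right) - - \frac{12}{19}\right)^{2} = \left(\frac{109}{344} + \frac{12}{19}\right)^{2} = \left(\frac{6199}{6536}\right)^{2} = \frac{38427601}{42719296}$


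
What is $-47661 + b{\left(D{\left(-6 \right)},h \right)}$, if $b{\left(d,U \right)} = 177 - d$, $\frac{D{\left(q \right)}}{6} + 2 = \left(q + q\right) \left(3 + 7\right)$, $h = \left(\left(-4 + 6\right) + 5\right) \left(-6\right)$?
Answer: $-46752$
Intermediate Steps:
$h = -42$ ($h = \left(2 + 5\right) \left(-6\right) = 7 \left(-6\right) = -42$)
$D{\left(q \right)} = -12 + 120 q$ ($D{\left(q \right)} = -12 + 6 \left(q + q\right) \left(3 + 7\right) = -12 + 6 \cdot 2 q 10 = -12 + 6 \cdot 20 q = -12 + 120 q$)
$-47661 + b{\left(D{\left(-6 \right)},h \right)} = -47661 + \left(177 - \left(-12 + 120 \left(-6\right)\right)\right) = -47661 + \left(177 - \left(-12 - 720\right)\right) = -47661 + \left(177 - -732\right) = -47661 + \left(177 + 732\right) = -47661 + 909 = -46752$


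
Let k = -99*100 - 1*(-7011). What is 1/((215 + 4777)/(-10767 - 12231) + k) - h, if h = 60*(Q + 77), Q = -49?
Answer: -18604943753/11074369 ≈ -1680.0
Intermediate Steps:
k = -2889 (k = -9900 + 7011 = -2889)
h = 1680 (h = 60*(-49 + 77) = 60*28 = 1680)
1/((215 + 4777)/(-10767 - 12231) + k) - h = 1/((215 + 4777)/(-10767 - 12231) - 2889) - 1*1680 = 1/(4992/(-22998) - 2889) - 1680 = 1/(4992*(-1/22998) - 2889) - 1680 = 1/(-832/3833 - 2889) - 1680 = 1/(-11074369/3833) - 1680 = -3833/11074369 - 1680 = -18604943753/11074369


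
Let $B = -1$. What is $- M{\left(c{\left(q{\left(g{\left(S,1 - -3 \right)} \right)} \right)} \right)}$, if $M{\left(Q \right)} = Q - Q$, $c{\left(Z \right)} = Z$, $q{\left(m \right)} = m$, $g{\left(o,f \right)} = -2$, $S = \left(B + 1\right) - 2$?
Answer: $0$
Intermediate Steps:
$S = -2$ ($S = \left(-1 + 1\right) - 2 = 0 - 2 = -2$)
$M{\left(Q \right)} = 0$
$- M{\left(c{\left(q{\left(g{\left(S,1 - -3 \right)} \right)} \right)} \right)} = \left(-1\right) 0 = 0$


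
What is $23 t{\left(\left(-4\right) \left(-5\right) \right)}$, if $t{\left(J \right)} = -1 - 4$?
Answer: $-115$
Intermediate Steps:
$t{\left(J \right)} = -5$ ($t{\left(J \right)} = -1 - 4 = -5$)
$23 t{\left(\left(-4\right) \left(-5\right) \right)} = 23 \left(-5\right) = -115$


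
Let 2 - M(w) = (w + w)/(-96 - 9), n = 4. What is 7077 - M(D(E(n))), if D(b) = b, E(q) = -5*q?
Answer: 148583/21 ≈ 7075.4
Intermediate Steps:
M(w) = 2 + 2*w/105 (M(w) = 2 - (w + w)/(-96 - 9) = 2 - 2*w/(-105) = 2 - 2*w*(-1)/105 = 2 - (-2)*w/105 = 2 + 2*w/105)
7077 - M(D(E(n))) = 7077 - (2 + 2*(-5*4)/105) = 7077 - (2 + (2/105)*(-20)) = 7077 - (2 - 8/21) = 7077 - 1*34/21 = 7077 - 34/21 = 148583/21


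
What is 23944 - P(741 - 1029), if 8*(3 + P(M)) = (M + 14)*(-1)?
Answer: 95651/4 ≈ 23913.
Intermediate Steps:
P(M) = -19/4 - M/8 (P(M) = -3 + ((M + 14)*(-1))/8 = -3 + ((14 + M)*(-1))/8 = -3 + (-14 - M)/8 = -3 + (-7/4 - M/8) = -19/4 - M/8)
23944 - P(741 - 1029) = 23944 - (-19/4 - (741 - 1029)/8) = 23944 - (-19/4 - ⅛*(-288)) = 23944 - (-19/4 + 36) = 23944 - 1*125/4 = 23944 - 125/4 = 95651/4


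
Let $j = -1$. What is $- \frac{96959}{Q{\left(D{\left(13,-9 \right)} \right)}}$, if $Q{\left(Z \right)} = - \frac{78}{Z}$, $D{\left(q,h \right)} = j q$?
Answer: $- \frac{96959}{6} \approx -16160.0$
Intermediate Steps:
$D{\left(q,h \right)} = - q$
$- \frac{96959}{Q{\left(D{\left(13,-9 \right)} \right)}} = - \frac{96959}{\left(-78\right) \frac{1}{\left(-1\right) 13}} = - \frac{96959}{\left(-78\right) \frac{1}{-13}} = - \frac{96959}{\left(-78\right) \left(- \frac{1}{13}\right)} = - \frac{96959}{6}$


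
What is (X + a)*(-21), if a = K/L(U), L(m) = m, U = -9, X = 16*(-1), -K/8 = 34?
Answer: -896/3 ≈ -298.67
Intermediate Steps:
K = -272 (K = -8*34 = -272)
X = -16
a = 272/9 (a = -272/(-9) = -272*(-⅑) = 272/9 ≈ 30.222)
(X + a)*(-21) = (-16 + 272/9)*(-21) = (128/9)*(-21) = -896/3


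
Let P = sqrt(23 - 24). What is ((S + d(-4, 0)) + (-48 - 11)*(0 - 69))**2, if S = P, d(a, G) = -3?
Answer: (4068 + I)**2 ≈ 1.6549e+7 + 8.14e+3*I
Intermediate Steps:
P = I (P = sqrt(-1) = I ≈ 1.0*I)
S = I ≈ 1.0*I
((S + d(-4, 0)) + (-48 - 11)*(0 - 69))**2 = ((I - 3) + (-48 - 11)*(0 - 69))**2 = ((-3 + I) - 59*(-69))**2 = ((-3 + I) + 4071)**2 = (4068 + I)**2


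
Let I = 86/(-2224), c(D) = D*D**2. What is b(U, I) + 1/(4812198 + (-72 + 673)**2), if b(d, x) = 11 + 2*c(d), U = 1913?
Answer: 72435403031755996/5173399 ≈ 1.4002e+10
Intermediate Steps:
c(D) = D**3
I = -43/1112 (I = 86*(-1/2224) = -43/1112 ≈ -0.038669)
b(d, x) = 11 + 2*d**3
b(U, I) + 1/(4812198 + (-72 + 673)**2) = (11 + 2*1913**3) + 1/(4812198 + (-72 + 673)**2) = (11 + 2*7000755497) + 1/(4812198 + 601**2) = (11 + 14001510994) + 1/(4812198 + 361201) = 14001511005 + 1/5173399 = 72435403031755996/5173399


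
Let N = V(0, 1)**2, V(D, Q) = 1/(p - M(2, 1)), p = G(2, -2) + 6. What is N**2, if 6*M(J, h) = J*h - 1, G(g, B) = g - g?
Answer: 1296/1500625 ≈ 0.00086364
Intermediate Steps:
G(g, B) = 0
M(J, h) = -1/6 + J*h/6 (M(J, h) = (J*h - 1)/6 = (-1 + J*h)/6 = -1/6 + J*h/6)
p = 6 (p = 0 + 6 = 6)
V(D, Q) = 6/35 (V(D, Q) = 1/(6 - (-1/6 + (1/6)*2*1)) = 1/(6 - (-1/6 + 1/3)) = 1/(6 - 1*1/6) = 1/(6 - 1/6) = 1/(35/6) = 6/35)
N = 36/1225 (N = (6/35)**2 = 36/1225 ≈ 0.029388)
N**2 = (36/1225)**2 = 1296/1500625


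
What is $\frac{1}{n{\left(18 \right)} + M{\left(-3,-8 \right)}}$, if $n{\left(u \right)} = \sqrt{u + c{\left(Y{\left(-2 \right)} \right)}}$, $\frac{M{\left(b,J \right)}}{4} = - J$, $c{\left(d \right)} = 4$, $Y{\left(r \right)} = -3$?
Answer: $\frac{16}{501} - \frac{\sqrt{22}}{1002} \approx 0.027255$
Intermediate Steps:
$M{\left(b,J \right)} = - 4 J$ ($M{\left(b,J \right)} = 4 \left(- J\right) = - 4 J$)
$n{\left(u \right)} = \sqrt{4 + u}$ ($n{\left(u \right)} = \sqrt{u + 4} = \sqrt{4 + u}$)
$\frac{1}{n{\left(18 \right)} + M{\left(-3,-8 \right)}} = \frac{1}{\sqrt{4 + 18} - -32} = \frac{1}{\sqrt{22} + 32} = \frac{1}{32 + \sqrt{22}}$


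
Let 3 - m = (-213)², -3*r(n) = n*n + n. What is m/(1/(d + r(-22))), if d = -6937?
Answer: 321690306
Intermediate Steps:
r(n) = -n/3 - n²/3 (r(n) = -(n*n + n)/3 = -(n² + n)/3 = -(n + n²)/3 = -n/3 - n²/3)
m = -45366 (m = 3 - 1*(-213)² = 3 - 1*45369 = 3 - 45369 = -45366)
m/(1/(d + r(-22))) = -45366/(1/(-6937 - ⅓*(-22)*(1 - 22))) = -45366/(1/(-6937 - ⅓*(-22)*(-21))) = -45366/(1/(-6937 - 154)) = -45366/(1/(-7091)) = -45366/(-1/7091) = -45366*(-7091) = 321690306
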